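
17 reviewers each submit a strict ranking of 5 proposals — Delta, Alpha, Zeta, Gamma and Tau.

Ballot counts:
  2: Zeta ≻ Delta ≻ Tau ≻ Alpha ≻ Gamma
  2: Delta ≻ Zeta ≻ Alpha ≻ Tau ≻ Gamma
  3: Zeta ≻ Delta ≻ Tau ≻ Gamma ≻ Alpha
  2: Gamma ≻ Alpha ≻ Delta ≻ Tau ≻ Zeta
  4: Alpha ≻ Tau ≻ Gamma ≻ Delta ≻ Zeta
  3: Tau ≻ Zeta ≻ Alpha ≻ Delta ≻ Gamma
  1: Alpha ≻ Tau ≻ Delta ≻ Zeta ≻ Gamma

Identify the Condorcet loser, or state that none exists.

Head-to-head results (17 reviewers):
Delta vs Alpha: Alpha, 10–7.
Delta vs Zeta: Delta, 9–8.
Delta–Gamma: Delta 11–6.
Delta vs Tau: Delta, 9–8.
Alpha vs Zeta: 7 to 10, Zeta.
Alpha vs Gamma: 12 to 5, Alpha.
Alpha vs Tau: Alpha wins 9–8.
Zeta vs Gamma: Zeta wins 11–6.
Zeta vs Tau: 2+2+3 = 7 for Zeta, 10 for Tau — Tau by 10–7.
Gamma vs Tau: 2 to 15, Tau.
Gamma is beaten in every head-to-head and is the Condorcet loser.

Gamma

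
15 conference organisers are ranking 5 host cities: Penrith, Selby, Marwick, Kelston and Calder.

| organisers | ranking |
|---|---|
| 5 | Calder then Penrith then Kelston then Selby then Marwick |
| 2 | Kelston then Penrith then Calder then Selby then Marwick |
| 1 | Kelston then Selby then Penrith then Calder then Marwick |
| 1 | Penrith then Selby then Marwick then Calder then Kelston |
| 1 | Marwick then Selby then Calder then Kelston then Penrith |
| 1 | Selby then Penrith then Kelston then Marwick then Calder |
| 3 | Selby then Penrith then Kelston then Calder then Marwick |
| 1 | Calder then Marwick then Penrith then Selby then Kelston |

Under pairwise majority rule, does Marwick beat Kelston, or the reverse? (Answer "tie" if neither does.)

Kelston

Ballots ranking Marwick above Kelston: 1 + 1 + 1 = 3.
Ballots ranking Kelston above Marwick: 15 − 3 = 12.
Kelston wins the head-to-head 12–3.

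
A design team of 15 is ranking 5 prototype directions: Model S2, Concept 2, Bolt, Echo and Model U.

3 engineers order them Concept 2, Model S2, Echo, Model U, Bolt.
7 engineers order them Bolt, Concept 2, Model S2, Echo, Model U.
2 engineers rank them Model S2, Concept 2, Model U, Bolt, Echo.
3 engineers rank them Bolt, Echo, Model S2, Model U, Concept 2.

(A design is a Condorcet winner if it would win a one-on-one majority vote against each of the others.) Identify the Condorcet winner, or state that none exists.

Check each pair by majority over 15 ballots:
Model S2 vs Concept 2: Model S2 is ranked higher on 2+3 = 5 ballots, Concept 2 on 10. Concept 2 wins 10–5.
Model S2 vs Bolt: Model S2 is ranked higher on 3+2 = 5 ballots, Bolt on 10. Bolt wins 10–5.
Model S2 vs Echo: Model S2 preferred on 3+7+2 = 12 ballots; Model S2 wins 12–3.
Model S2 vs Model U: 15 to 0, Model S2.
Concept 2 vs Bolt: 3+2 = 5 for Concept 2, 10 for Bolt — Bolt by 10–5.
Concept 2 vs Echo: Concept 2 is ranked higher on 3+7+2 = 12 ballots, Echo on 3. Concept 2 wins 12–3.
Concept 2 vs Model U: Concept 2 preferred on 3+7+2 = 12 ballots; Concept 2 wins 12–3.
Bolt vs Echo: 7+2+3 = 12 for Bolt, 3 for Echo — Bolt by 12–3.
Bolt vs Model U: 10 to 5, Bolt.
Echo vs Model U: Echo is ranked higher on 3+7+3 = 13 ballots, Model U on 2. Echo wins 13–2.
Bolt beats each of Model S2, Concept 2, Echo, Model U — Bolt is the Condorcet winner.

Bolt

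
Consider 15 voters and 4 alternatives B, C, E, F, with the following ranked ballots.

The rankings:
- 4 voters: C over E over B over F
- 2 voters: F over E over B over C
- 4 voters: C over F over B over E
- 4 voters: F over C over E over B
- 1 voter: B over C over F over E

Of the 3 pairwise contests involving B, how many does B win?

0

B against each rival (15 voters):
B–C: C 12–3.
B vs E: 5 to 10, E.
B vs F: 5 to 10, F.
B beats no one; loses to C, E, F — 0 pairwise wins.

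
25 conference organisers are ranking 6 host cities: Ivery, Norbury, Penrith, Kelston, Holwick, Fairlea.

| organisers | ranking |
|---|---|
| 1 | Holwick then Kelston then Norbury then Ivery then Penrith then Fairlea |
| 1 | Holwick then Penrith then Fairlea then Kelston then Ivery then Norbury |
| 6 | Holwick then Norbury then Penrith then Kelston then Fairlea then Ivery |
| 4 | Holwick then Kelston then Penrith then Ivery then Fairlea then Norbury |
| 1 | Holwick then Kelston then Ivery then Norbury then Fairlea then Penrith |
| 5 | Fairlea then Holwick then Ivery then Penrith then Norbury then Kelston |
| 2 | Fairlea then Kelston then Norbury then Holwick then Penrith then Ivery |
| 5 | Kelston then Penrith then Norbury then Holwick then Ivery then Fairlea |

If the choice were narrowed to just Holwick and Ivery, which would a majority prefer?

Ballots ranking Holwick above Ivery: 1 + 1 + 6 + 4 + 1 + 5 + 2 + 5 = 25.
Ballots ranking Ivery above Holwick: 25 − 25 = 0.
Holwick wins the head-to-head 25–0.

Holwick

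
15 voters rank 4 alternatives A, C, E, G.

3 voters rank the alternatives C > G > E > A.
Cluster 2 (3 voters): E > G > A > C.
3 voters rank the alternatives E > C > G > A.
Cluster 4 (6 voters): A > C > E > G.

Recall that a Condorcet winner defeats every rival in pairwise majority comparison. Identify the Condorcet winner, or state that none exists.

Pairwise majorities:
A vs C: A is ranked higher on 3+6 = 9 ballots, C on 6. A wins 9–6.
A vs E: A preferred on 6 ballots; E wins 9–6.
A vs G: 6 for A, 9 for G — G by 9–6.
C vs E: 3+6 = 9 for C, 6 for E — C by 9–6.
C vs G: C is ranked higher on 3+3+6 = 12 ballots, G on 3. C wins 12–3.
E vs G: E preferred on 3+3+6 = 12 ballots; E wins 12–3.
Every alternative loses at least once (A loses to E; C loses to A; E loses to C; G loses to C). The majority relation contains the cycle A → C → E → A, so there is no Condorcet winner.

none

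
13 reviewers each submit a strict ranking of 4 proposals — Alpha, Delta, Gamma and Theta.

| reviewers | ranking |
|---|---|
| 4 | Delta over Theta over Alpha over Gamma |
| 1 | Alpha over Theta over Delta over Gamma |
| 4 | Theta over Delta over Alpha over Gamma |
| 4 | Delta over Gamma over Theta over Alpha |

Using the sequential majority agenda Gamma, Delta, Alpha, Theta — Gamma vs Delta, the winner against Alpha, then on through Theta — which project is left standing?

Delta

Round 1: Gamma vs Delta — 0–13, Delta advances.
Round 2: Delta vs Alpha — 12–1, Delta advances.
Round 3: Delta vs Theta — 8–5, Delta advances.
The agenda winner is Delta.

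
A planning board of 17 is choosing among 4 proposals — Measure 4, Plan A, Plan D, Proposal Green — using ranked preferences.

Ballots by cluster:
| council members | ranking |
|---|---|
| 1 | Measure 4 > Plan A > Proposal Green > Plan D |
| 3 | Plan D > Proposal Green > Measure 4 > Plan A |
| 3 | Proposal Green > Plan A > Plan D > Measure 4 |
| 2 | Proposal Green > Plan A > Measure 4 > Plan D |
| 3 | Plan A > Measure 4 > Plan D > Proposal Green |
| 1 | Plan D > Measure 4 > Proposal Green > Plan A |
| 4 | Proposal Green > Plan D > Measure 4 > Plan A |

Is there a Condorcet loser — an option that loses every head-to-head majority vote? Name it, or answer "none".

none

Pairwise majorities:
Measure 4 vs Plan A: Measure 4 wins 9–8.
Measure 4 vs Plan D: 1+2+3 = 6 for Measure 4, 11 for Plan D — Plan D by 11–6.
Measure 4–Proposal Green: Proposal Green 12–5.
Plan A vs Plan D: Plan A, 9–8.
Plan A vs Proposal Green: Proposal Green, 13–4.
Plan D vs Proposal Green: Plan D preferred on 3+3+1 = 7 ballots; Proposal Green wins 10–7.
Each option has at least one pairwise win (Measure 4 beats Plan A; Plan A beats Plan D; Plan D beats Measure 4; Proposal Green beats Measure 4) — no Condorcet loser.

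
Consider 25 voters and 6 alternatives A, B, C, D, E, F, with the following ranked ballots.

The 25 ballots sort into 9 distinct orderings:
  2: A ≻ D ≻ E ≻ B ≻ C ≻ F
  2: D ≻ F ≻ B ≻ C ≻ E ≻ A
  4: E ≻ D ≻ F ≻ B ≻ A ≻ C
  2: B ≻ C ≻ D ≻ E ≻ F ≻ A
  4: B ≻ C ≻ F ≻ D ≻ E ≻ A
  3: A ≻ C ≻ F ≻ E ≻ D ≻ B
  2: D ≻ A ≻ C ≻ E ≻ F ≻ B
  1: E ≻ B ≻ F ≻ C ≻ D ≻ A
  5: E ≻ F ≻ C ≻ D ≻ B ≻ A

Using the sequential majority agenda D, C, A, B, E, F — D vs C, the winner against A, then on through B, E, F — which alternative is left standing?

Round 1: D vs C — 10–15, C advances.
Round 2: C vs A — 14–11, C advances.
Round 3: C vs B — 10–15, B advances.
Round 4: B vs E — 8–17, E advances.
Round 5: E vs F — 16–9, E advances.
The agenda winner is E.

E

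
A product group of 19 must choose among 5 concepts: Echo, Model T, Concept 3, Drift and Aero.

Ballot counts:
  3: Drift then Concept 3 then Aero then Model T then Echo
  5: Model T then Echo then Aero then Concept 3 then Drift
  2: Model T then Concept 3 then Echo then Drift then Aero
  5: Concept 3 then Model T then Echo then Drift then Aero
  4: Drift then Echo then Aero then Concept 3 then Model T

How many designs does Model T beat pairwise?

3

Model T against each rival (19 engineers):
Model T–Echo: Model T 15–4.
Model T vs Concept 3: Concept 3 wins 12–7.
Model T vs Drift: 12 to 7, Model T.
Model T vs Aero: Model T, 12–7.
Model T beats Echo, Drift, Aero; loses to Concept 3 — 3 pairwise wins.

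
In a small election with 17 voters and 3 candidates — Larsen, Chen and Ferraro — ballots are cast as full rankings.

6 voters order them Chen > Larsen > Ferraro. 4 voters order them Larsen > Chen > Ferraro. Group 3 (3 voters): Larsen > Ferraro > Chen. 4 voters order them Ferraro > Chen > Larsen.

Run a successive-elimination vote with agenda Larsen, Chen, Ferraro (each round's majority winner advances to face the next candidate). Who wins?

Chen

Round 1: Larsen vs Chen — 7–10, Chen advances.
Round 2: Chen vs Ferraro — 10–7, Chen advances.
Chen survives the agenda.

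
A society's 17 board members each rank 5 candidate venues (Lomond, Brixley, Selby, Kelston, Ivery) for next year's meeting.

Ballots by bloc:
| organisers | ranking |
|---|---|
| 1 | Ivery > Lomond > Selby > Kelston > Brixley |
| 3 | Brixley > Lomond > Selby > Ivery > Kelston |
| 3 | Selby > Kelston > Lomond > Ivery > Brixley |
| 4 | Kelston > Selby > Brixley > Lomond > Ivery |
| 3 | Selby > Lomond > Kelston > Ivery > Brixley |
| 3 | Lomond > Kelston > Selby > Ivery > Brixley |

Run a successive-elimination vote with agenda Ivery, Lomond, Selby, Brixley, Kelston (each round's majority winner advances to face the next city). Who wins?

Selby

Round 1: Ivery vs Lomond — 1–16, Lomond advances.
Round 2: Lomond vs Selby — 7–10, Selby advances.
Round 3: Selby vs Brixley — 14–3, Selby advances.
Round 4: Selby vs Kelston — 10–7, Selby advances.
The agenda winner is Selby.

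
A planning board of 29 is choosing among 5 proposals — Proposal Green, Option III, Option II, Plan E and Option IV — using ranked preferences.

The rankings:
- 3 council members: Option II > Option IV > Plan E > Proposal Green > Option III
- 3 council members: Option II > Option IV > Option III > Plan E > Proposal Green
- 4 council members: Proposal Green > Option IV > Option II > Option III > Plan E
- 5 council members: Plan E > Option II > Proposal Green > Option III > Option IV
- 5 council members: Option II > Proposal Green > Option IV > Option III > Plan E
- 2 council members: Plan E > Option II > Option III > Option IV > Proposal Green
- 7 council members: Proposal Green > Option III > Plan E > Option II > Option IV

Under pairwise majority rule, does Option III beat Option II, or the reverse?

Option II

Ballots ranking Option III above Option II: 7.
Ballots ranking Option II above Option III: 29 − 7 = 22.
Option II wins the head-to-head 22–7.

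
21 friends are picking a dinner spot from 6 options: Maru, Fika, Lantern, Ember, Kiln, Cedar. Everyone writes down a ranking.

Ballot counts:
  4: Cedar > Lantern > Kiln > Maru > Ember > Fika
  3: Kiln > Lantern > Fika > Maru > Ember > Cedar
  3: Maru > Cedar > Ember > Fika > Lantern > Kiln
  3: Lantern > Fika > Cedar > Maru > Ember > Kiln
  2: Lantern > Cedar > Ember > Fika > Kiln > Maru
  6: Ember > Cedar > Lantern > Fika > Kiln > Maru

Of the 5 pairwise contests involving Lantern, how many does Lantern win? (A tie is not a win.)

Lantern against each rival (21 friends):
Lantern vs Maru: 18 to 3, Lantern.
Lantern vs Fika: Lantern preferred on 4+3+3+2+6 = 18 ballots; Lantern wins 18–3.
Lantern vs Ember: Lantern is ranked higher on 4+3+3+2 = 12 ballots, Ember on 9. Lantern wins 12–9.
Lantern vs Kiln: Lantern wins 18–3.
Lantern vs Cedar: Cedar wins 13–8.
Lantern beats Maru, Fika, Ember, Kiln; loses to Cedar — 4 pairwise wins.

4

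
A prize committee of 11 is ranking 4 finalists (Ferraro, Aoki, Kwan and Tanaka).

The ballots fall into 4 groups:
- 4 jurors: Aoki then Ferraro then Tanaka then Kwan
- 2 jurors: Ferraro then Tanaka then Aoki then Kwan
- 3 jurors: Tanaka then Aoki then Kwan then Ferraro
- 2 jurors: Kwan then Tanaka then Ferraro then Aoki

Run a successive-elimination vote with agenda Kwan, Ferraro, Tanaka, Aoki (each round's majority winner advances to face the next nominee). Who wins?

Round 1: Kwan vs Ferraro — 5–6, Ferraro advances.
Round 2: Ferraro vs Tanaka — 6–5, Ferraro advances.
Round 3: Ferraro vs Aoki — 4–7, Aoki advances.
Aoki survives the agenda.

Aoki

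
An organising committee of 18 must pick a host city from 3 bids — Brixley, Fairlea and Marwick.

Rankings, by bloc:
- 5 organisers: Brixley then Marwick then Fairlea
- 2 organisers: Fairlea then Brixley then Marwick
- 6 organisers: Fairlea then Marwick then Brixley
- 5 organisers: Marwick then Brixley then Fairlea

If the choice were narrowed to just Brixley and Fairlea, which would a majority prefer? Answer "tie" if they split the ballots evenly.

Brixley

Ballots ranking Brixley above Fairlea: 5 + 5 = 10.
Ballots ranking Fairlea above Brixley: 18 − 10 = 8.
Brixley wins the head-to-head 10–8.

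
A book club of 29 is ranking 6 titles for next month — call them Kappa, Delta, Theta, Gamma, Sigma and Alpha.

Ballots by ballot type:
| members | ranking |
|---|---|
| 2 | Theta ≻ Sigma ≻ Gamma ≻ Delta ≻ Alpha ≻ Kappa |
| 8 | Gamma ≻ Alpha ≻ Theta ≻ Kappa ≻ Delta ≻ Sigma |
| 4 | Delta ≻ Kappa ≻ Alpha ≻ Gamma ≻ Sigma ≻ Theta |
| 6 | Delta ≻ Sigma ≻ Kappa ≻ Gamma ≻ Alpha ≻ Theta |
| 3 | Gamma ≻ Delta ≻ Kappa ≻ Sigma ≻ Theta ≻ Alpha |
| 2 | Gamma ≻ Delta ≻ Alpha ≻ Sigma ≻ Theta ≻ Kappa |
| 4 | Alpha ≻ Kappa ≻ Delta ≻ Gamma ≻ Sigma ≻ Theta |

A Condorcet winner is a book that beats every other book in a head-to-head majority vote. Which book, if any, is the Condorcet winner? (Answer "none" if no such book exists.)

Check each pair by majority over 29 ballots:
Kappa–Delta: Delta 17–12.
Kappa vs Theta: Kappa, 17–12.
Kappa vs Gamma: Gamma, 15–14.
Kappa vs Sigma: Kappa, 19–10.
Kappa vs Alpha: Alpha, 16–13.
Delta–Theta: Delta 19–10.
Delta vs Gamma: Gamma wins 15–14.
Delta vs Sigma: Delta, 27–2.
Delta vs Alpha: Delta, 17–12.
Theta–Gamma: Gamma 27–2.
Theta–Sigma: Sigma 19–10.
Theta vs Alpha: Alpha wins 24–5.
Gamma vs Sigma: Gamma wins 21–8.
Gamma vs Alpha: Gamma wins 21–8.
Sigma vs Alpha: Alpha, 18–11.
Only Gamma has no losses; Gamma is the Condorcet winner.

Gamma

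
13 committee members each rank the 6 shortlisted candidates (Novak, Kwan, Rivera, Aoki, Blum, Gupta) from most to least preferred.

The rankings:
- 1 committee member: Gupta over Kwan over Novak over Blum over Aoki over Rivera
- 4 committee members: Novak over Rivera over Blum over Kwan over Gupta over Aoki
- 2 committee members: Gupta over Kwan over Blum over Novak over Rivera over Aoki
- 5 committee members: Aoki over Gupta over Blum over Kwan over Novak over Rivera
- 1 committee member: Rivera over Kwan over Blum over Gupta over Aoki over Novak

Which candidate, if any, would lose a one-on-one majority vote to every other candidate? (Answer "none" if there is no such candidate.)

Aoki

Head-to-head results (13 committee members):
Novak vs Kwan: 4 for Novak, 9 for Kwan — Kwan by 9–4.
Novak vs Rivera: Novak, 12–1.
Novak vs Aoki: 7 to 6, Novak.
Novak vs Blum: 5 to 8, Blum.
Novak vs Gupta: Gupta, 9–4.
Kwan vs Rivera: Kwan wins 8–5.
Kwan vs Aoki: 1+4+2+1 = 8 for Kwan, 5 for Aoki — Kwan by 8–5.
Kwan vs Blum: 1+2+1 = 4 for Kwan, 9 for Blum — Blum by 9–4.
Kwan vs Gupta: Gupta, 8–5.
Rivera vs Aoki: 4+2+1 = 7 for Rivera, 6 for Aoki — Rivera by 7–6.
Rivera vs Blum: Blum, 8–5.
Rivera vs Gupta: Rivera is ranked higher on 4+1 = 5 ballots, Gupta on 8. Gupta wins 8–5.
Aoki vs Blum: Aoki preferred on 5 ballots; Blum wins 8–5.
Aoki vs Gupta: Aoki preferred on 5 ballots; Gupta wins 8–5.
Blum vs Gupta: 5 to 8, Gupta.
Aoki is beaten in every head-to-head and is the Condorcet loser.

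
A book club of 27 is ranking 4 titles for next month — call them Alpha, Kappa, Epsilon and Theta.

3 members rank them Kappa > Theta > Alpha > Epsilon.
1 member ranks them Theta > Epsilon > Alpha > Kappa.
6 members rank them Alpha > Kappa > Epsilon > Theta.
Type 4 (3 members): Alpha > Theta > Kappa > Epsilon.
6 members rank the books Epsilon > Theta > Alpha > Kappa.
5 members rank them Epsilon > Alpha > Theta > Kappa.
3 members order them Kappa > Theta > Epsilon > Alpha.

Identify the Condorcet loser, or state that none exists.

Head-to-head results (27 members):
Alpha vs Kappa: Alpha, 21–6.
Alpha vs Epsilon: Epsilon, 15–12.
Alpha–Theta: Alpha 14–13.
Kappa vs Epsilon: Kappa, 15–12.
Kappa vs Theta: 3+6+3 = 12 for Kappa, 15 for Theta — Theta by 15–12.
Epsilon vs Theta: Epsilon wins 17–10.
Each book has at least one pairwise win (Alpha beats Kappa; Kappa beats Epsilon; Epsilon beats Alpha; Theta beats Kappa) — no Condorcet loser.

none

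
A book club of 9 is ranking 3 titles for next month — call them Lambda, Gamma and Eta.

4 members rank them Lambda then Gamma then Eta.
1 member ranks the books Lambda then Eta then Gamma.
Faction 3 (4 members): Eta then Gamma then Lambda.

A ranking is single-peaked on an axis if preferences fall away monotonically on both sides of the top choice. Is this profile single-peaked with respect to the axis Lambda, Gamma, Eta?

Axis positions: Lambda=1, Gamma=2, Eta=3.
Faction 1 (peak Lambda at position 1): ranking walks positions 1-2-3, expanding outward from the peak — single-peaked.
Faction 2: ranking walks positions 1-3-2; Eta is ranked above Gamma even though Gamma lies between Eta and the peak Lambda on the axis — preferences dip and rise again. Not single-peaked.
Faction 3 (peak Eta at position 3): ranking walks positions 3-2-1, expanding outward from the peak — single-peaked.
Faction 2 violates single-peakedness, so the profile is not single-peaked on this axis.

no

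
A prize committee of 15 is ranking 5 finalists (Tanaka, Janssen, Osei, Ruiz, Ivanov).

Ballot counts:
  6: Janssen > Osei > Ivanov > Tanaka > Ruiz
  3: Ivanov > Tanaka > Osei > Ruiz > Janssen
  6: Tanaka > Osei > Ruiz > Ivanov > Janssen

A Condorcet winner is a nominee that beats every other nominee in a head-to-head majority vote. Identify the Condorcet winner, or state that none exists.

Check each pair by majority over 15 ballots:
Tanaka–Janssen: Tanaka 9–6.
Tanaka vs Osei: Tanaka, 9–6.
Tanaka vs Ruiz: Tanaka wins 15–0.
Tanaka vs Ivanov: Ivanov, 9–6.
Janssen vs Osei: Osei wins 9–6.
Janssen vs Ruiz: Ruiz wins 9–6.
Janssen vs Ivanov: Ivanov, 9–6.
Osei–Ruiz: Osei 15–0.
Osei–Ivanov: Osei 12–3.
Ruiz vs Ivanov: Ivanov, 9–6.
No nominee is unbeaten: Tanaka loses to Ivanov; Janssen loses to Tanaka; Osei loses to Tanaka; Ruiz loses to Tanaka; Ivanov loses to Osei. In particular Tanaka → Osei → Ivanov → Tanaka is a majority cycle — no Condorcet winner exists.

none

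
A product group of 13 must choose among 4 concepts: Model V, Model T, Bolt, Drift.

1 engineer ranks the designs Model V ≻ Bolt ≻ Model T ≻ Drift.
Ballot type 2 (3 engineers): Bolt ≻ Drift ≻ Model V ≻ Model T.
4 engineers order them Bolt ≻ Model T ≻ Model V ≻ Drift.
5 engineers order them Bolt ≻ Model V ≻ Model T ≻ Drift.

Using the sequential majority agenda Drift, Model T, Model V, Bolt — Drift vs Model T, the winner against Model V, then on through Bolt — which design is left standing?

Bolt

Round 1: Drift vs Model T — 3–10, Model T advances.
Round 2: Model T vs Model V — 4–9, Model V advances.
Round 3: Model V vs Bolt — 1–12, Bolt advances.
The agenda winner is Bolt.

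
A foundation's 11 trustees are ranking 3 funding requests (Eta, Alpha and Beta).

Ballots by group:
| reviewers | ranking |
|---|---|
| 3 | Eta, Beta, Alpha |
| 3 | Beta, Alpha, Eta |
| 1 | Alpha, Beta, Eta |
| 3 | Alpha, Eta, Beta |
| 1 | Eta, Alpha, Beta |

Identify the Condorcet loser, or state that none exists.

Head-to-head results (11 reviewers):
Eta vs Alpha: 3+1 = 4 for Eta, 7 for Alpha — Alpha by 7–4.
Eta vs Beta: Eta wins 7–4.
Alpha vs Beta: 1+3+1 = 5 for Alpha, 6 for Beta — Beta by 6–5.
Each project has at least one pairwise win (Eta beats Beta; Alpha beats Eta; Beta beats Alpha) — no Condorcet loser.

none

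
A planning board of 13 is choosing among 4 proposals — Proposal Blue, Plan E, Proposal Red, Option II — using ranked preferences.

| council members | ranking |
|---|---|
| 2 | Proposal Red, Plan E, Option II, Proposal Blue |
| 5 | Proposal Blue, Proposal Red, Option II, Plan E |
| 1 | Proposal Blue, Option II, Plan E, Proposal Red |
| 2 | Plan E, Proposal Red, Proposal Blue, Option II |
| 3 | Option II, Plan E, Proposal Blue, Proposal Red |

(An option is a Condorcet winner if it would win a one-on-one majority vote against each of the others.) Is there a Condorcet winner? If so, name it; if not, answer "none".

none

Check each pair by majority over 13 ballots:
Proposal Blue–Plan E: Plan E 7–6.
Proposal Blue–Proposal Red: Proposal Blue 9–4.
Proposal Blue vs Option II: Proposal Blue wins 8–5.
Plan E–Proposal Red: Proposal Red 7–6.
Plan E vs Option II: Option II, 9–4.
Proposal Red vs Option II: Proposal Red wins 9–4.
Each option drops at least one matchup (Proposal Blue loses to Plan E; Plan E loses to Proposal Red; Proposal Red loses to Proposal Blue; Option II loses to Proposal Blue); the cycle Proposal Blue → Proposal Red → Plan E → Proposal Blue rules out a Condorcet winner.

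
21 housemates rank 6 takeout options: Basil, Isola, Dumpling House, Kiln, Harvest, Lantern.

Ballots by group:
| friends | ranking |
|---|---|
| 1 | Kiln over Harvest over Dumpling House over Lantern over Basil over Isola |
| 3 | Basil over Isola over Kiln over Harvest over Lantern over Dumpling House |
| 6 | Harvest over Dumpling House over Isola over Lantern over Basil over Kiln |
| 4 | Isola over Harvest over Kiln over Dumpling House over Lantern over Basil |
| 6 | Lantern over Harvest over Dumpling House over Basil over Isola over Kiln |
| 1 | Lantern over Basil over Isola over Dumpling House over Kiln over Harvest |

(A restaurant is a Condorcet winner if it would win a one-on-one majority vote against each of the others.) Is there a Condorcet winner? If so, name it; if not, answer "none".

Pairwise majorities:
Basil–Isola: Basil 11–10.
Basil vs Dumpling House: Dumpling House, 17–4.
Basil vs Kiln: Basil, 16–5.
Basil vs Harvest: Harvest, 17–4.
Basil vs Lantern: Lantern wins 18–3.
Isola vs Dumpling House: Dumpling House wins 13–8.
Isola vs Kiln: Isola, 20–1.
Isola–Harvest: Harvest 13–8.
Isola vs Lantern: Isola, 13–8.
Dumpling House vs Kiln: Dumpling House wins 13–8.
Dumpling House vs Harvest: Harvest, 20–1.
Dumpling House–Lantern: Dumpling House 11–10.
Kiln–Harvest: Harvest 16–5.
Kiln vs Lantern: Lantern, 13–8.
Harvest vs Lantern: Harvest, 14–7.
Harvest beats each of Basil, Isola, Dumpling House, Kiln, Lantern — Harvest is the Condorcet winner.

Harvest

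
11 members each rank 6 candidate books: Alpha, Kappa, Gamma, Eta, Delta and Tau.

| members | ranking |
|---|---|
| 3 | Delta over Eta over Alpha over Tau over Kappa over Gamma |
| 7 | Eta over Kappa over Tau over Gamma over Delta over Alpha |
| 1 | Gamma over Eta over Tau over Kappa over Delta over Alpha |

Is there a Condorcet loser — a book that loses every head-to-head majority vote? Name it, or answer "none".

Alpha

Head-to-head results (11 members):
Alpha–Kappa: Kappa 8–3.
Alpha vs Gamma: Gamma wins 8–3.
Alpha vs Eta: 0 to 11, Eta.
Alpha–Delta: Delta 11–0.
Alpha vs Tau: Tau wins 8–3.
Kappa vs Gamma: 10 to 1, Kappa.
Kappa vs Eta: Eta wins 11–0.
Kappa vs Delta: Kappa wins 8–3.
Kappa–Tau: Kappa 7–4.
Gamma–Eta: Eta 10–1.
Gamma–Delta: Gamma 8–3.
Gamma vs Tau: Gamma preferred on 1 ballot; Tau wins 10–1.
Eta vs Delta: Eta is ranked higher on 7+1 = 8 ballots, Delta on 3. Eta wins 8–3.
Eta vs Tau: Eta, 11–0.
Delta vs Tau: Delta is ranked higher on 3 ballots, Tau on 8. Tau wins 8–3.
Only Alpha has no wins; Alpha is the Condorcet loser.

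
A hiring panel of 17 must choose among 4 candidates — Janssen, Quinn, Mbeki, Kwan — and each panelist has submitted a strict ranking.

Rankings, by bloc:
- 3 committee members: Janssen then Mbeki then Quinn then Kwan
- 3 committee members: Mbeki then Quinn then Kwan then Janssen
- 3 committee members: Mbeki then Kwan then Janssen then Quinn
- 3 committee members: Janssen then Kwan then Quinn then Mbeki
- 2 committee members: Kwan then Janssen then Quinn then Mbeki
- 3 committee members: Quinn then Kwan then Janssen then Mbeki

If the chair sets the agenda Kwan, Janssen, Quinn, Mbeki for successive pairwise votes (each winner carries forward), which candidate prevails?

Round 1: Kwan vs Janssen — 11–6, Kwan advances.
Round 2: Kwan vs Quinn — 8–9, Quinn advances.
Round 3: Quinn vs Mbeki — 8–9, Mbeki advances.
Mbeki survives the agenda.

Mbeki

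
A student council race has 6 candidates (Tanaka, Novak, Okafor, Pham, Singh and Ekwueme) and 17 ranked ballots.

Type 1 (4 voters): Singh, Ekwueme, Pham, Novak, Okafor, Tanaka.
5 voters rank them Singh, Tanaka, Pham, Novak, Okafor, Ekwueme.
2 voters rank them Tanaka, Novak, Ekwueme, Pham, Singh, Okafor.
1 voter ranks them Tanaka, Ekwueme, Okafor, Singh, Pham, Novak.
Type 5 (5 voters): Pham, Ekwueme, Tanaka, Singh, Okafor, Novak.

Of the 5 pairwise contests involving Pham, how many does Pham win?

4

Pham against each rival (17 voters):
Pham vs Tanaka: 9 to 8, Pham.
Pham vs Novak: Pham preferred on 4+5+1+5 = 15 ballots; Pham wins 15–2.
Pham vs Okafor: Pham preferred on 4+5+2+5 = 16 ballots; Pham wins 16–1.
Pham vs Singh: Pham is ranked higher on 2+5 = 7 ballots, Singh on 10. Singh wins 10–7.
Pham–Ekwueme: Pham 10–7.
Pham beats Tanaka, Novak, Okafor, Ekwueme; loses to Singh — 4 pairwise wins.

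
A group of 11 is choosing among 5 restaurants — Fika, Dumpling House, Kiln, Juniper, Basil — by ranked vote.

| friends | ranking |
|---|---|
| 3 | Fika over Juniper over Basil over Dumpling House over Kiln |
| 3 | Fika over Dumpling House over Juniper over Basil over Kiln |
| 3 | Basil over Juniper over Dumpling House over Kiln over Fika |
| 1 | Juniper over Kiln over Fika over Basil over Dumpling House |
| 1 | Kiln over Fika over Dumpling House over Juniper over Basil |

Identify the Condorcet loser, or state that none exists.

Kiln

Head-to-head results (11 friends):
Fika vs Dumpling House: Fika preferred on 3+3+1+1 = 8 ballots; Fika wins 8–3.
Fika vs Kiln: Fika preferred on 3+3 = 6 ballots; Fika wins 6–5.
Fika vs Juniper: Fika wins 7–4.
Fika vs Basil: 8 to 3, Fika.
Dumpling House–Kiln: Dumpling House 9–2.
Dumpling House–Juniper: Juniper 7–4.
Dumpling House vs Basil: Basil, 7–4.
Kiln vs Juniper: Juniper wins 10–1.
Kiln vs Basil: Kiln is ranked higher on 1+1 = 2 ballots, Basil on 9. Basil wins 9–2.
Juniper–Basil: Juniper 8–3.
Kiln is beaten in every head-to-head and is the Condorcet loser.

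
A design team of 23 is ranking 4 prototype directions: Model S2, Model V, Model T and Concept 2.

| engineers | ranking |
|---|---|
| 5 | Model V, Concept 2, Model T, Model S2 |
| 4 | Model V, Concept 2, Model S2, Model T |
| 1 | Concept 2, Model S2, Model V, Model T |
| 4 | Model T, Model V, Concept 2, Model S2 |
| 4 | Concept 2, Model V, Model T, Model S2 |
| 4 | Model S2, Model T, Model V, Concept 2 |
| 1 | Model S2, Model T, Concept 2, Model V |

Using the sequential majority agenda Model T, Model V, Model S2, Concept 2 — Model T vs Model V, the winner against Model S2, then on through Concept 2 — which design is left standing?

Round 1: Model T vs Model V — 9–14, Model V advances.
Round 2: Model V vs Model S2 — 17–6, Model V advances.
Round 3: Model V vs Concept 2 — 17–6, Model V advances.
Model V survives the agenda.

Model V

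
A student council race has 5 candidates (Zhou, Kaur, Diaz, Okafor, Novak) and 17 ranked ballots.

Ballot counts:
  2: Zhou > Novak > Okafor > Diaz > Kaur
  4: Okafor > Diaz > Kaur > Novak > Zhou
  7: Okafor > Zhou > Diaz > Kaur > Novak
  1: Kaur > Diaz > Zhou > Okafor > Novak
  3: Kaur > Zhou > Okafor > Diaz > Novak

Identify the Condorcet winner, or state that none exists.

Head-to-head results (17 voters):
Zhou vs Kaur: 2+7 = 9 for Zhou, 8 for Kaur — Zhou by 9–8.
Zhou vs Diaz: 2+7+3 = 12 for Zhou, 5 for Diaz — Zhou by 12–5.
Zhou vs Okafor: Zhou preferred on 2+1+3 = 6 ballots; Okafor wins 11–6.
Zhou vs Novak: 2+7+1+3 = 13 for Zhou, 4 for Novak — Zhou by 13–4.
Kaur vs Diaz: 4 to 13, Diaz.
Kaur vs Okafor: Kaur preferred on 1+3 = 4 ballots; Okafor wins 13–4.
Kaur vs Novak: Kaur preferred on 4+7+1+3 = 15 ballots; Kaur wins 15–2.
Diaz vs Okafor: Diaz is ranked higher on 1 ballot, Okafor on 16. Okafor wins 16–1.
Diaz vs Novak: Diaz preferred on 4+7+1+3 = 15 ballots; Diaz wins 15–2.
Okafor vs Novak: 15 to 2, Okafor.
Only Okafor has no losses; Okafor is the Condorcet winner.

Okafor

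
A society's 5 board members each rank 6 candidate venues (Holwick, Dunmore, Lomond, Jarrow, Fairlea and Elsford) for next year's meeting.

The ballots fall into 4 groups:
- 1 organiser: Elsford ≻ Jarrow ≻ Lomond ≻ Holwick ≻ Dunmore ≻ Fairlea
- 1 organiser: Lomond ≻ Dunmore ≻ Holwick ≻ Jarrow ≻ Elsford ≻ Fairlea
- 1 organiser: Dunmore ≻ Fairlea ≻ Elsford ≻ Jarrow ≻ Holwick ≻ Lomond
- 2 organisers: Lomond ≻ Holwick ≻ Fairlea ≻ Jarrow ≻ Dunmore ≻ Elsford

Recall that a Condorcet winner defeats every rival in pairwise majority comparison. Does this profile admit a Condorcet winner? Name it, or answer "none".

Lomond

Pairwise majorities:
Holwick vs Dunmore: 1+2 = 3 for Holwick, 2 for Dunmore — Holwick by 3–2.
Holwick vs Lomond: 1 for Holwick, 4 for Lomond — Lomond by 4–1.
Holwick vs Jarrow: Holwick is ranked higher on 1+2 = 3 ballots, Jarrow on 2. Holwick wins 3–2.
Holwick vs Fairlea: 4 to 1, Holwick.
Holwick vs Elsford: 1+2 = 3 for Holwick, 2 for Elsford — Holwick by 3–2.
Dunmore vs Lomond: 1 to 4, Lomond.
Dunmore vs Jarrow: Dunmore preferred on 1+1 = 2 ballots; Jarrow wins 3–2.
Dunmore vs Fairlea: Dunmore preferred on 1+1+1 = 3 ballots; Dunmore wins 3–2.
Dunmore vs Elsford: Dunmore is ranked higher on 1+1+2 = 4 ballots, Elsford on 1. Dunmore wins 4–1.
Lomond vs Jarrow: 1+2 = 3 for Lomond, 2 for Jarrow — Lomond by 3–2.
Lomond vs Fairlea: Lomond preferred on 1+1+2 = 4 ballots; Lomond wins 4–1.
Lomond vs Elsford: Lomond is ranked higher on 1+2 = 3 ballots, Elsford on 2. Lomond wins 3–2.
Jarrow vs Fairlea: Jarrow preferred on 1+1 = 2 ballots; Fairlea wins 3–2.
Jarrow vs Elsford: Jarrow preferred on 1+2 = 3 ballots; Jarrow wins 3–2.
Fairlea vs Elsford: Fairlea is ranked higher on 1+2 = 3 ballots, Elsford on 2. Fairlea wins 3–2.
Only Lomond has no losses; Lomond is the Condorcet winner.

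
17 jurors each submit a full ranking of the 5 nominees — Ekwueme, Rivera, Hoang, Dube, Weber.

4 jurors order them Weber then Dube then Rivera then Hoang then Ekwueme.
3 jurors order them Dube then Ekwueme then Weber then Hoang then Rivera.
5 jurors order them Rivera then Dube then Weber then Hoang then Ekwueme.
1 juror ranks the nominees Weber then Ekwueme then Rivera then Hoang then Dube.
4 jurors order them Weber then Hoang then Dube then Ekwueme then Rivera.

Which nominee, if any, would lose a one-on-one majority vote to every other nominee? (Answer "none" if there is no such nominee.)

Head-to-head results (17 jurors):
Ekwueme vs Rivera: 8 to 9, Rivera.
Ekwueme vs Hoang: 4 to 13, Hoang.
Ekwueme–Dube: Dube 16–1.
Ekwueme vs Weber: 3 for Ekwueme, 14 for Weber — Weber by 14–3.
Rivera vs Hoang: Rivera, 10–7.
Rivera vs Dube: Dube, 11–6.
Rivera vs Weber: Weber, 12–5.
Hoang vs Dube: Hoang is ranked higher on 1+4 = 5 ballots, Dube on 12. Dube wins 12–5.
Hoang vs Weber: Weber wins 17–0.
Dube vs Weber: Weber, 9–8.
Ekwueme is beaten in every head-to-head and is the Condorcet loser.

Ekwueme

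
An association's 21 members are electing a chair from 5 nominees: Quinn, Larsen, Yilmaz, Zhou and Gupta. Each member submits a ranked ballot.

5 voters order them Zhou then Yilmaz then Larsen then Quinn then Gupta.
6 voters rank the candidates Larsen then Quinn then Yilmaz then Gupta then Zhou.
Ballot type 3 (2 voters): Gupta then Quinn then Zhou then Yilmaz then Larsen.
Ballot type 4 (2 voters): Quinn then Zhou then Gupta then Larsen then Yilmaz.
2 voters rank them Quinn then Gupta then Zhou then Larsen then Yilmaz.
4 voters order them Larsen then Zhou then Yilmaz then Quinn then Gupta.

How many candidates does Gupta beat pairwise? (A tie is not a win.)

0

Gupta against each rival (21 voters):
Gupta–Quinn: Quinn 19–2.
Gupta vs Larsen: Gupta preferred on 2+2+2 = 6 ballots; Larsen wins 15–6.
Gupta vs Yilmaz: 6 to 15, Yilmaz.
Gupta–Zhou: Zhou 11–10.
Gupta beats no one; loses to Quinn, Larsen, Yilmaz, Zhou — 0 pairwise wins.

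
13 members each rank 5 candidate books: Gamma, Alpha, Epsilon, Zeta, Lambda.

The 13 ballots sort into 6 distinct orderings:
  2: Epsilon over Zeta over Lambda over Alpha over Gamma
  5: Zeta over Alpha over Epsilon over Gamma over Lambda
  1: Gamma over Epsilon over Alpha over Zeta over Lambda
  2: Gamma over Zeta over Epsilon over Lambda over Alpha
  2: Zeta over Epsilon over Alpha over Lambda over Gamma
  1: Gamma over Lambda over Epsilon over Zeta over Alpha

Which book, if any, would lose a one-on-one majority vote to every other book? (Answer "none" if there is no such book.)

Pairwise majorities:
Gamma vs Alpha: Gamma is ranked higher on 1+2+1 = 4 ballots, Alpha on 9. Alpha wins 9–4.
Gamma vs Epsilon: Epsilon, 9–4.
Gamma vs Zeta: Zeta, 9–4.
Gamma vs Lambda: 5+1+2+1 = 9 for Gamma, 4 for Lambda — Gamma by 9–4.
Alpha vs Epsilon: 5 for Alpha, 8 for Epsilon — Epsilon by 8–5.
Alpha vs Zeta: Zeta, 12–1.
Alpha vs Lambda: Alpha wins 8–5.
Epsilon–Zeta: Zeta 9–4.
Epsilon vs Lambda: Epsilon wins 12–1.
Zeta vs Lambda: 12 to 1, Zeta.
Lambda loses to every other book — it is the Condorcet loser.

Lambda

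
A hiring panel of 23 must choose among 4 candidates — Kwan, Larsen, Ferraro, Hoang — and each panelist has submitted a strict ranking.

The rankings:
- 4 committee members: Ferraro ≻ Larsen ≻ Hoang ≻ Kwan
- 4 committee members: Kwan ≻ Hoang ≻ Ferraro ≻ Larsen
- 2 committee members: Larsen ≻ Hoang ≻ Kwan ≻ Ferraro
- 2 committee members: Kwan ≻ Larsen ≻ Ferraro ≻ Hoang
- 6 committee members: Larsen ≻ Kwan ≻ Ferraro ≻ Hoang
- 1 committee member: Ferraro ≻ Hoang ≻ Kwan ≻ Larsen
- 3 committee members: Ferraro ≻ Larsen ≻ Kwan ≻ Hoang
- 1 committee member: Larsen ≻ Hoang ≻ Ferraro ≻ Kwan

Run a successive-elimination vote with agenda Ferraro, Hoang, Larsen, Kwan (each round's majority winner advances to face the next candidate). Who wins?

Round 1: Ferraro vs Hoang — 16–7, Ferraro advances.
Round 2: Ferraro vs Larsen — 12–11, Ferraro advances.
Round 3: Ferraro vs Kwan — 9–14, Kwan advances.
Kwan survives the agenda.

Kwan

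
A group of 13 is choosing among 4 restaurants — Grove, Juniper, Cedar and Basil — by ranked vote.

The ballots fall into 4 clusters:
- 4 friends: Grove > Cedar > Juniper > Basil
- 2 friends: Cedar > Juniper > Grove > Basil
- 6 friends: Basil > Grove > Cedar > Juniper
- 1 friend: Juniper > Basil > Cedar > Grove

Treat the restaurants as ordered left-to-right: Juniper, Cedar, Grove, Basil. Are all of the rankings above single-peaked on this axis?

Axis positions: Juniper=1, Cedar=2, Grove=3, Basil=4.
Cluster 1 (peak Grove at position 3): ranking walks positions 3-2-1-4, expanding outward from the peak — single-peaked.
Cluster 2 (peak Cedar at position 2): ranking walks positions 2-1-3-4, expanding outward from the peak — single-peaked.
Cluster 3 (peak Basil at position 4): ranking walks positions 4-3-2-1, expanding outward from the peak — single-peaked.
Cluster 4: ranking walks positions 1-4-2-3; Basil is ranked above Cedar even though Cedar lies between Basil and the peak Juniper on the axis — preferences dip and rise again. Not single-peaked.
Cluster 4 violates single-peakedness, so the profile is not single-peaked on this axis.

no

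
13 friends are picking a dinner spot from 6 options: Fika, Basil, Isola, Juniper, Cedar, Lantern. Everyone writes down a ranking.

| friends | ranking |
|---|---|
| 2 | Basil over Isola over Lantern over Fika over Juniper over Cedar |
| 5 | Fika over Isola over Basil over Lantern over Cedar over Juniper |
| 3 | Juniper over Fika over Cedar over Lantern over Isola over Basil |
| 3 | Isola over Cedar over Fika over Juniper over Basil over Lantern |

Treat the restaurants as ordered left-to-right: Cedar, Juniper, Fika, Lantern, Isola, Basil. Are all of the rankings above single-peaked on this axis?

Axis positions: Cedar=1, Juniper=2, Fika=3, Lantern=4, Isola=5, Basil=6.
Ballot type 1 (peak Basil at position 6): ranking walks positions 6-5-4-3-2-1, expanding outward from the peak — single-peaked.
Ballot type 2: ranking walks positions 3-5-6-4-1-2; Isola is ranked above Lantern even though Lantern lies between Isola and the peak Fika on the axis — preferences dip and rise again. Not single-peaked.
Ballot type 3 (peak Juniper at position 2): ranking walks positions 2-3-1-4-5-6, expanding outward from the peak — single-peaked.
Ballot type 4: ranking walks positions 5-1-3-2-6-4; Cedar is ranked above Lantern even though Lantern lies between Cedar and the peak Isola on the axis — preferences dip and rise again. Not single-peaked.
Ballot type 2 violates single-peakedness, so the profile is not single-peaked on this axis.

no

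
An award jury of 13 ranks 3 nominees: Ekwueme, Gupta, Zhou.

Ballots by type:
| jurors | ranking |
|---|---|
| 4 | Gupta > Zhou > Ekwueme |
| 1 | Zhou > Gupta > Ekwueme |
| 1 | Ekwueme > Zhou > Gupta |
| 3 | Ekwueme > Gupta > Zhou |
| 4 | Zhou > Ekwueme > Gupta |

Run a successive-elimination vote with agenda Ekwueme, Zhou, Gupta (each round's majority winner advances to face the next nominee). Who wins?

Round 1: Ekwueme vs Zhou — 4–9, Zhou advances.
Round 2: Zhou vs Gupta — 6–7, Gupta advances.
The agenda winner is Gupta.

Gupta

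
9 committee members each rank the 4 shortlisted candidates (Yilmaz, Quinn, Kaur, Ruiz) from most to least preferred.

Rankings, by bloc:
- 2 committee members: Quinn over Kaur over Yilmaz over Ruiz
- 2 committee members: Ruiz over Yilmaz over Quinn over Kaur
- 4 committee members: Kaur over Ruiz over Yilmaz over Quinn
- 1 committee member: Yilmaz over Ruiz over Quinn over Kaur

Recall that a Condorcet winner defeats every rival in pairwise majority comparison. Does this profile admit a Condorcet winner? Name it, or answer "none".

Pairwise majorities:
Yilmaz vs Quinn: 2+4+1 = 7 for Yilmaz, 2 for Quinn — Yilmaz by 7–2.
Yilmaz vs Kaur: Yilmaz preferred on 2+1 = 3 ballots; Kaur wins 6–3.
Yilmaz vs Ruiz: Yilmaz is ranked higher on 2+1 = 3 ballots, Ruiz on 6. Ruiz wins 6–3.
Quinn vs Kaur: Quinn is ranked higher on 2+2+1 = 5 ballots, Kaur on 4. Quinn wins 5–4.
Quinn vs Ruiz: Quinn is ranked higher on 2 ballots, Ruiz on 7. Ruiz wins 7–2.
Kaur vs Ruiz: 2+4 = 6 for Kaur, 3 for Ruiz — Kaur by 6–3.
No candidate is unbeaten: Yilmaz loses to Kaur; Quinn loses to Yilmaz; Kaur loses to Quinn; Ruiz loses to Kaur. In particular Yilmaz → Quinn → Kaur → Yilmaz is a majority cycle — no Condorcet winner exists.

none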